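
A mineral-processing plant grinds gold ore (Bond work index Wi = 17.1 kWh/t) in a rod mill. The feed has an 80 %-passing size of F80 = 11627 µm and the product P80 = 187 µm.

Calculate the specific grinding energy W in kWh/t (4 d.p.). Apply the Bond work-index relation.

W = 10.9189 kWh/t

Bond: W = 10·Wi·(1/√P80 − 1/√F80)
1/√187 = 0.073127;  1/√11627 = 0.009274
W = 10·17.1·(0.073127 − 0.009274) = 10.9189 kWh/t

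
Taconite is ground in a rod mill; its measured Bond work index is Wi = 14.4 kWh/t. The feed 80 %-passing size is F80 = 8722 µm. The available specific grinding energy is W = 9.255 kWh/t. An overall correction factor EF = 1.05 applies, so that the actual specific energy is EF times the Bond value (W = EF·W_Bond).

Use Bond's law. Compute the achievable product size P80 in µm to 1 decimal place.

W = 10·Wi·[P80^(−½) − F80^(−½)]
W_Bond = W / EF = 9.255 / 1.05 = 8.8143 kWh/t
P80^(−½) = W_Bond/(10 Wi) + F80^(−½)
  = 8.8143/(10·14.4) + 1/√8722 = 0.061210 + 0.010708 = 0.071918
P80 = (1/0.071918)² = 13.9047² = 193.34 µm

P80 = 193.3 µm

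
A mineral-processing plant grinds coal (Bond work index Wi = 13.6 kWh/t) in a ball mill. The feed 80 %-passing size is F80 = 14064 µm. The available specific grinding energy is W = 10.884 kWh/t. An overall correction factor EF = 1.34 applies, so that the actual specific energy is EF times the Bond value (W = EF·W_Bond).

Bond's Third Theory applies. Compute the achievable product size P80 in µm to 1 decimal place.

W = 10·Wi·[P80^(−½) − F80^(−½)]
W_Bond = W / EF = 10.884 / 1.34 = 8.1224 kWh/t
⇒ 1/√P80 = W_Bond/(10·Wi) + 1/√F80
  = 8.1224/(10·13.6) + 1/√14064 = 0.059723 + 0.008432 = 0.068156
P80 = (1/0.068156)² = 14.6723² = 215.28 µm

P80 = 215.3 µm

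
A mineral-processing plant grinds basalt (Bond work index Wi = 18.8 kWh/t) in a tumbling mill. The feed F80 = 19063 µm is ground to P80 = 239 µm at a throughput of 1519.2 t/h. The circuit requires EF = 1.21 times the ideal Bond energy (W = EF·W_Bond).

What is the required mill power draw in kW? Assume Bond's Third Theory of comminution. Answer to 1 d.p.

P = 19851.2 kW

W = 10 Wi / √P80 − 10 Wi / √F80
W = 10·18.8·(1/√239 − 1/√19063) = 10·18.8·(0.057442) = 10.7991 kWh/t
W_actual = 1.21 × 10.7991 = 13.0669 kWh/t
Mill draw = 13.0669 × 1519.2 = 19851.2 kW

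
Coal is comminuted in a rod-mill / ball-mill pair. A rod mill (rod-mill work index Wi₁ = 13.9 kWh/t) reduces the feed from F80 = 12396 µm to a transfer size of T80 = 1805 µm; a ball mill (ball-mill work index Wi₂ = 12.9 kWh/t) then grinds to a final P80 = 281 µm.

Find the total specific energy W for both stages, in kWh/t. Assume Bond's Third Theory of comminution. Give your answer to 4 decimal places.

Bond: W = 10·Wi·(1/√P80 − 1/√F80)
Stage 1 (12396→1805 µm, Wi₁=13.9): W₁ = 10·13.9·(0.023538 − 0.008982) = 2.0233 kWh/t
Stage 2 (1805→281 µm, Wi₂=12.9): W₂ = 10·12.9·(0.059655 − 0.023538) = 4.6591 kWh/t
W = W₁ + W₂ = 2.0233 + 4.6591 = 6.6824 kWh/t

W = 6.6824 kWh/t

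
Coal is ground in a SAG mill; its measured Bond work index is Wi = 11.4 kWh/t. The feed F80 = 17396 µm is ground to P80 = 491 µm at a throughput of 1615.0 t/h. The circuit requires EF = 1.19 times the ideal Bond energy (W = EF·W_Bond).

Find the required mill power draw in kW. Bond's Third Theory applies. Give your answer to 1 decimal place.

W = 10 Wi (P80^-0.5 − F80^-0.5)
W = 10·11.4·(1/√491 − 1/√17396) = 10·11.4·(0.037548) = 4.2804 kWh/t
With EF = 1.19: W = 4.2804·1.19 = 5.0937 kWh/t
P_mill = W·ṁ = 5.0937·1615.0 = 8226.3 kW

P = 8226.3 kW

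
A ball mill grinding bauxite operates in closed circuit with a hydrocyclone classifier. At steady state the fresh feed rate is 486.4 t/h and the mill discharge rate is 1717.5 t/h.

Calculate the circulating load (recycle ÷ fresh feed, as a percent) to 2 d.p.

CL = 253.10 %

M = F + R at steady state, so:
R = M − F = 1717.5 − 486.4 = 1231.1 t/h
CL = 100·R/F = 100·1231.1/486.4 = 253.10 %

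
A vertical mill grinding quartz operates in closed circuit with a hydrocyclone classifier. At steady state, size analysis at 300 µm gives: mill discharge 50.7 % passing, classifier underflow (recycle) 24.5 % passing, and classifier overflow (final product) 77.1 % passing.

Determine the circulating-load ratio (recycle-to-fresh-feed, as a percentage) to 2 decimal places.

CL = 100.76 %

Balance %-passing 300 µm (r = R/F):
(1+r)d = ru + o → r = (o−d)/(d−u)
r = (77.1 − 50.7)/(50.7 − 24.5) = 26.4/26.2 = 1.0076
CL = 100·r = 100.76 %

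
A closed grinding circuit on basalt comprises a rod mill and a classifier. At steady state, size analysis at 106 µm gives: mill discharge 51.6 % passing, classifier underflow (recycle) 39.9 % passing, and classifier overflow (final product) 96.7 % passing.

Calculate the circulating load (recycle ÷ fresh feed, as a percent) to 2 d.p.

Balance %-passing 106 µm (r = R/F):
d + r·d = r·u + o → r(d−u) = o−d
r = (96.7 − 51.6)/(51.6 − 39.9) = 45.1/11.7 = 3.8547
CL = 100·r = 385.47 %

CL = 385.47 %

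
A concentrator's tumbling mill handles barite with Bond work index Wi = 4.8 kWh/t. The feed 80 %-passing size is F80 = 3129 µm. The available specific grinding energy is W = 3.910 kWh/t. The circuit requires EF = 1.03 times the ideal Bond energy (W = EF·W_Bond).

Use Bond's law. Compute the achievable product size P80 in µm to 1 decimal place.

W = 10·Wi·(P80^(-½) − F80^(-½))
W_Bond = W / EF = 3.910 / 1.03 = 3.7961 kWh/t
P80^(−½) = W_Bond/(10 Wi) + F80^(−½)
  = 3.7961/(10·4.8) + 1/√3129 = 0.079086 + 0.017877 = 0.096963
P80 = (1/0.096963)² = 10.3132² = 106.36 µm

P80 = 106.4 µm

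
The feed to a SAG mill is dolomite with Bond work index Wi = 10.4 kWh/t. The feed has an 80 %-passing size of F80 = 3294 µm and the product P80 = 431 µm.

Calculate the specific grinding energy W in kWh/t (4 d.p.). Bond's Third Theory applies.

W = 3.1974 kWh/t

W = 10 Wi (P80^-0.5 − F80^-0.5)
1/√431 = 0.048168;  1/√3294 = 0.017424
W = 10·10.4·(0.048168 − 0.017424) = 3.1974 kWh/t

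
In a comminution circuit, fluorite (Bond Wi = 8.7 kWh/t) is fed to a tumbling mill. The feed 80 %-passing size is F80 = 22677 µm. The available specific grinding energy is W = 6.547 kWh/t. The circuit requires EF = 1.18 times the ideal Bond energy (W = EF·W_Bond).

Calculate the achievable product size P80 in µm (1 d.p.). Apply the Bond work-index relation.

P80 = 201.7 µm

Bond: W = 10·Wi·(1/√P80 − 1/√F80)
W_Bond = W / EF = 6.547 / 1.18 = 5.5483 kWh/t
P80^(−½) = W_Bond/(10 Wi) + F80^(−½)
  = 5.5483/(10·8.7) + 1/√22677 = 0.063774 + 0.006641 = 0.070414
P80 = (1/0.070414)² = 14.2017² = 201.69 µm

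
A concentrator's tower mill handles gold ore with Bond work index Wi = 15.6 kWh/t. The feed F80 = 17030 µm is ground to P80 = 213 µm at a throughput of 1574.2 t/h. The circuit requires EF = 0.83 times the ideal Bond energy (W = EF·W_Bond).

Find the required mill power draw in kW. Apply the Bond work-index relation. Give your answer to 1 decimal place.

W_Bond = 10·Wi·(1/√P₈₀ − 1/√F₈₀)
W = 10·15.6·(1/√213 − 1/√17030) = 10·15.6·(0.060856) = 9.4935 kWh/t
Apply correction: 9.4935 × 0.83 = 7.8796 kWh/t
P = W·T = 7.8796·1574.2 = 12404.1 kW

P = 12404.1 kW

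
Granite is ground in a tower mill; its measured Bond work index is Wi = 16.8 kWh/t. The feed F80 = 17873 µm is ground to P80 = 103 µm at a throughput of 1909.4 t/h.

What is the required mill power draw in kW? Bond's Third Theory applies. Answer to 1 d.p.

W = 10·Wi·(P80^(-½) − F80^(-½))
W = 10·16.8·(1/√103 − 1/√17873) = 10·16.8·(0.091053) = 15.2969 kWh/t
Power = W × throughput = 15.2969 kWh/t × 1909.4 t/h = 29207.9 kW

P = 29207.9 kW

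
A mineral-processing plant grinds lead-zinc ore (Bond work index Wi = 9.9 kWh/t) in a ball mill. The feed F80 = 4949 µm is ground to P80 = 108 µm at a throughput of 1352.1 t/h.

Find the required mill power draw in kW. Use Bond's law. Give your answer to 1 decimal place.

P = 10977.7 kW

Bond:  W = 10 Wi (1/√P − 1/√F)
W = 10·9.9·(1/√108 − 1/√4949) = 10·9.9·(0.082010) = 8.1190 kWh/t
P = W·T = 8.1190·1352.1 = 10977.7 kW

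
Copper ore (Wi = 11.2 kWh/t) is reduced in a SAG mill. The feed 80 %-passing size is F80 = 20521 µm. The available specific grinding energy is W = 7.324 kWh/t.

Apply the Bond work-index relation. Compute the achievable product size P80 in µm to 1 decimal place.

P80 = 190.9 µm

W = 10 Wi (1/√P80 − 1/√F80)  [Bond]
⇒ 1/√P80 = W/(10 Wi) + 1/√F80
  = 7.3240/(10·11.2) + 1/√20521 = 0.065393 + 0.006981 = 0.072374
P80 = (1/0.072374)² = 13.8172² = 190.91 µm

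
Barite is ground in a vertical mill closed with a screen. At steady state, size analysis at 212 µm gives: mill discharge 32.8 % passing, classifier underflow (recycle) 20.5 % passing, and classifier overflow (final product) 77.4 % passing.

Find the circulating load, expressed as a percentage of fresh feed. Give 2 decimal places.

Mass balance on the −212 µm fraction:
(1+r)·d = r·u + o ⇒ r = (o−d)/(d−u)
r = (77.4 − 32.8)/(32.8 − 20.5) = 44.6/12.3 = 3.6260
CL = 100·r = 362.60 %

CL = 362.60 %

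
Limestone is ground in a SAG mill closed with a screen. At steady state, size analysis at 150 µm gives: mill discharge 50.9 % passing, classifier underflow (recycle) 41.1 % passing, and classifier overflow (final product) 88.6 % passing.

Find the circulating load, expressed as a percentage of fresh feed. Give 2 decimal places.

Balance %-passing 150 µm (r = R/F):
r = (o − d)/(d − u)
r = (88.6 − 50.9)/(50.9 − 41.1) = 37.7/9.8 = 3.8469
CL = 100·r = 384.69 %

CL = 384.69 %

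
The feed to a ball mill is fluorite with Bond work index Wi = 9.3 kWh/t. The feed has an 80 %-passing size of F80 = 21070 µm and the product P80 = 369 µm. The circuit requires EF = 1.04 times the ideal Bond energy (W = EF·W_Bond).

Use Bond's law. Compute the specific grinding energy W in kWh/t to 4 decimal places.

W = 4.3687 kWh/t

W_Bond = 10·Wi·(1/√P₈₀ − 1/√F₈₀)
1/√369 = 0.052058;  1/√21070 = 0.006889
W = 10·9.3·(0.052058 − 0.006889) = 4.2007 kWh/t
With EF = 1.04: W = 4.2007·1.04 = 4.3687 kWh/t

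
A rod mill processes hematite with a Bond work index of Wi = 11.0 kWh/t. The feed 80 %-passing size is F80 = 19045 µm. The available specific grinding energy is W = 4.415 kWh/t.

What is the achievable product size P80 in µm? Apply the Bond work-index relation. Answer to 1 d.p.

P80 = 445.4 µm

W = 10 Wi (1/√P80 − 1/√F80)  [Bond]
⇒ 1/√P80 = W/(10·Wi) + 1/√F80
  = 4.4150/(10·11.0) + 1/√19045 = 0.040136 + 0.007246 = 0.047383
P80 = (1/0.047383)² = 21.1048² = 445.41 µm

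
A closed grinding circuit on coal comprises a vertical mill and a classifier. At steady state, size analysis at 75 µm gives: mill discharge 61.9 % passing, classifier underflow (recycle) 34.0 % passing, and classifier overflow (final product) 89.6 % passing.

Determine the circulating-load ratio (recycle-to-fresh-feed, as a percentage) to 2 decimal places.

CL = 99.28 %

Two-product formula at 75 µm:
d + r·d = r·u + o → r(d−u) = o−d
r = (89.6 − 61.9)/(61.9 − 34.0) = 27.7/27.9 = 0.9928
CL = 100·r = 99.28 %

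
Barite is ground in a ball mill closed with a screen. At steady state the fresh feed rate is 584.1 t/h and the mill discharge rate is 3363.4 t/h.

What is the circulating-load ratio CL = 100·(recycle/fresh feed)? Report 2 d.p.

CL = 475.83 %

M = F + R at steady state, so:
R = M − F = 3363.4 − 584.1 = 2779.3 t/h
CL = 100·R/F = 100·2779.3/584.1 = 475.83 %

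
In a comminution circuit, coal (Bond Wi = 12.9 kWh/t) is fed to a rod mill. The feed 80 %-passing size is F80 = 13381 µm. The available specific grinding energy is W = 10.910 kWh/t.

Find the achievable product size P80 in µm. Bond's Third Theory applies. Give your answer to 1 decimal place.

P80 = 115.1 µm

W = 10 Wi (1/√P80 − 1/√F80)  [Bond]
⇒ 1/√P80 = W/(10 Wi) + 1/√F80
  = 10.9100/(10·12.9) + 1/√13381 = 0.084574 + 0.008645 = 0.093218
P80 = (1/0.093218)² = 10.7275² = 115.08 µm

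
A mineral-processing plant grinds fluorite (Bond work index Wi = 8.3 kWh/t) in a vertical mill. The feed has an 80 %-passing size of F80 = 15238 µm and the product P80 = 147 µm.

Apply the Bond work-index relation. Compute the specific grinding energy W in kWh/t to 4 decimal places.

W_Bond = 10·Wi·(1/√P₈₀ − 1/√F₈₀)
1/√147 = 0.082479;  1/√15238 = 0.008101
W = 10·8.3·(0.082479 − 0.008101) = 6.1733 kWh/t

W = 6.1733 kWh/t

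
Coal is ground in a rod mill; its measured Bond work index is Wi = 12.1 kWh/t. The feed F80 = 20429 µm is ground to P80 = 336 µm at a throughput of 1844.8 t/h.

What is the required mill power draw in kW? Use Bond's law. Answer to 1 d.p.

P = 10615.9 kW

W = 10·Wi·[P80^(−½) − F80^(−½)]
W = 10·12.1·(1/√336 − 1/√20429) = 10·12.1·(0.047558) = 5.7545 kWh/t
Mill draw = 5.7545 × 1844.8 = 10615.9 kW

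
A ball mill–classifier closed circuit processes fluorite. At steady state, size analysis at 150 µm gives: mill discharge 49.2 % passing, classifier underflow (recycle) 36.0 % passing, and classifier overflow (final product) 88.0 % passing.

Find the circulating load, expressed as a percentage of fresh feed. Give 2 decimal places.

CL = 293.94 %

Two-product formula at 150 µm:
r = (o − d)/(d − u)
r = (88.0 − 49.2)/(49.2 − 36.0) = 38.8/13.2 = 2.9394
CL = 100·r = 293.94 %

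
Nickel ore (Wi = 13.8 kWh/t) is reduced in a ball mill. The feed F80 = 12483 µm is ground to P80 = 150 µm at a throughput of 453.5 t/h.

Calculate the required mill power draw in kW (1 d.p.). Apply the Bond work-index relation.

Bond: W = 10·Wi·(1/√P80 − 1/√F80)
W = 10·13.8·(1/√150 − 1/√12483) = 10·13.8·(0.072699) = 10.0325 kWh/t
P = W·T = 10.0325·453.5 = 4549.7 kW

P = 4549.7 kW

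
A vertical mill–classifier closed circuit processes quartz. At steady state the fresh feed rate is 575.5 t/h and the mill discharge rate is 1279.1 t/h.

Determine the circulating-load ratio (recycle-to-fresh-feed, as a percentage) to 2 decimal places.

CL = 122.26 %

Steady state: M = F + R.
R = M − F = 1279.1 − 575.5 = 703.6 t/h
CL = 100·R/F = 100·703.6/575.5 = 122.26 %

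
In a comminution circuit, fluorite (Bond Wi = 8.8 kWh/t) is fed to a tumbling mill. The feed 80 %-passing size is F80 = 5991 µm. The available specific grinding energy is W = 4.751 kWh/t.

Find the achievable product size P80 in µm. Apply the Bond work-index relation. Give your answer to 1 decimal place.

W = 10 Wi (P80^-0.5 − F80^-0.5)
P80^-0.5 = F80^-0.5 + W/(10 Wi)
  = 4.7510/(10·8.8) + 1/√5991 = 0.053989 + 0.012920 = 0.066908
P80 = (1/0.066908)² = 14.9458² = 223.38 µm

P80 = 223.4 µm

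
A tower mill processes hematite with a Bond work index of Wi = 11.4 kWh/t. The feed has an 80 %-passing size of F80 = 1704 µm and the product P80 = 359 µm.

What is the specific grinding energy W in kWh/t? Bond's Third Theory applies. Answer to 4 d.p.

W = 3.2550 kWh/t

W = 10 Wi (P80^-0.5 − F80^-0.5)
1/√359 = 0.052778;  1/√1704 = 0.024225
W = 10·11.4·(0.052778 − 0.024225) = 3.2550 kWh/t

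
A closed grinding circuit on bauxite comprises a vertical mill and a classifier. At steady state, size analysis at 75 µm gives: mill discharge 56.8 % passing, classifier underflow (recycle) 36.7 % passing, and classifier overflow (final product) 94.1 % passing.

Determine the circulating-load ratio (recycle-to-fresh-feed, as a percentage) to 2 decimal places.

Two-product formula at 75 µm:
(1+r)·d = r·u + o ⇒ r = (o−d)/(d−u)
r = (94.1 − 56.8)/(56.8 − 36.7) = 37.3/20.1 = 1.8557
CL = 100·r = 185.57 %

CL = 185.57 %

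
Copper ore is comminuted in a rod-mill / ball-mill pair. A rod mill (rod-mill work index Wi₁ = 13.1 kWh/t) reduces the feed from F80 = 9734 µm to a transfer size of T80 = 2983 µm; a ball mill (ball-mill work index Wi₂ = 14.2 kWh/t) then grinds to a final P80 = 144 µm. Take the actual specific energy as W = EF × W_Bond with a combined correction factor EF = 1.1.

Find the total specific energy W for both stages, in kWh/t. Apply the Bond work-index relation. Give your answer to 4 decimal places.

W = 11.3346 kWh/t

W = 10 Wi (P80^-0.5 − F80^-0.5)
Stage 1 (9734→2983 µm, Wi₁=13.1): W₁ = 10·13.1·(0.018309 − 0.010136) = 1.0707 kWh/t
Stage 2 (2983→144 µm, Wi₂=14.2): W₂ = 10·14.2·(0.083333 − 0.018309) = 9.2334 kWh/t
W = W₁ + W₂ = 1.0707 + 9.2334 = 10.3042 kWh/t
With EF = 1.1: W = 10.3042·1.1 = 11.3346 kWh/t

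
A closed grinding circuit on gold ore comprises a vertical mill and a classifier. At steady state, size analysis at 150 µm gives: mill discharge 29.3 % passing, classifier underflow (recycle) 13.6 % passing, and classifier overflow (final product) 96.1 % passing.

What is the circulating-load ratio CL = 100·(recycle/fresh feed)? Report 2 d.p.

Two-product formula at 150 µm:
(1+r)·d = r·u + o ⇒ r = (o−d)/(d−u)
r = (96.1 − 29.3)/(29.3 − 13.6) = 66.8/15.7 = 4.2548
CL = 100·r = 425.48 %

CL = 425.48 %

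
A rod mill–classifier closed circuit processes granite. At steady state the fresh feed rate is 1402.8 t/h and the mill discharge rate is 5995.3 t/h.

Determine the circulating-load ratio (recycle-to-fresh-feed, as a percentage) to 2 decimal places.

CL = 327.38 %

Discharge = new feed + return, hence
R = M − F = 5995.3 − 1402.8 = 4592.5 t/h
CL = 100·R/F = 100·4592.5/1402.8 = 327.38 %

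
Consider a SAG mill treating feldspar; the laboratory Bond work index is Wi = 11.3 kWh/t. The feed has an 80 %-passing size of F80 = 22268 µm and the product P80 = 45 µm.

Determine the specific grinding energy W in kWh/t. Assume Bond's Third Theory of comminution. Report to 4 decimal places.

W = 16.0878 kWh/t

W_Bond = 10·Wi·(1/√P₈₀ − 1/√F₈₀)
1/√45 = 0.149071;  1/√22268 = 0.006701
W = 10·11.3·(0.149071 − 0.006701) = 16.0878 kWh/t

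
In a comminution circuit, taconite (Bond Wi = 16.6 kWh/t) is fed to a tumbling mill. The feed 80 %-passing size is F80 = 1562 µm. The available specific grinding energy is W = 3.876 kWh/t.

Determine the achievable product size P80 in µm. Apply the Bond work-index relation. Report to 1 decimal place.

P80 = 422.5 µm

W = 10 Wi (P80^-0.5 − F80^-0.5)
P80^(−½) = W/(10 Wi) + F80^(−½)
  = 3.8760/(10·16.6) + 1/√1562 = 0.023349 + 0.025302 = 0.048652
P80 = (1/0.048652)² = 20.5543² = 422.48 µm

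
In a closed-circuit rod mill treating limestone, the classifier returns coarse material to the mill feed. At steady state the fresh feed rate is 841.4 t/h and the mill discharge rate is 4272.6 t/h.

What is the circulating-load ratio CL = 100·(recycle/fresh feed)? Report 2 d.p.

CL = 407.80 %

Steady state: M = F + R.
R = M − F = 4272.6 − 841.4 = 3431.2 t/h
CL = 100·R/F = 100·3431.2/841.4 = 407.80 %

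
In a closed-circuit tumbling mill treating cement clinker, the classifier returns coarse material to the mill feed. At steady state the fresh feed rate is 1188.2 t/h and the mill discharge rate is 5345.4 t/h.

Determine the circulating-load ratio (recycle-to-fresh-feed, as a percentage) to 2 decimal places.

CL = 349.87 %

Steady state: M = F + R.
R = M − F = 5345.4 − 1188.2 = 4157.2 t/h
CL = 100·R/F = 100·4157.2/1188.2 = 349.87 %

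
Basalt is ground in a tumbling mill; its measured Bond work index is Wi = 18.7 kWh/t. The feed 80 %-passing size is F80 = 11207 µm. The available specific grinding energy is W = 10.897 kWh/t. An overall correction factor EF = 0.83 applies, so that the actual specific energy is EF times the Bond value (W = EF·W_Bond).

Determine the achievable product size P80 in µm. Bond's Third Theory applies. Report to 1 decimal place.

W = 10·Wi·[P80^(−½) − F80^(−½)]
W_Bond = W / EF = 10.897 / 0.83 = 13.1289 kWh/t
⇒ 1/√P80 = W_Bond/(10 Wi) + 1/√F80
  = 13.1289/(10·18.7) + 1/√11207 = 0.070208 + 0.009446 = 0.079654
P80 = (1/0.079654)² = 12.5543² = 157.61 µm

P80 = 157.6 µm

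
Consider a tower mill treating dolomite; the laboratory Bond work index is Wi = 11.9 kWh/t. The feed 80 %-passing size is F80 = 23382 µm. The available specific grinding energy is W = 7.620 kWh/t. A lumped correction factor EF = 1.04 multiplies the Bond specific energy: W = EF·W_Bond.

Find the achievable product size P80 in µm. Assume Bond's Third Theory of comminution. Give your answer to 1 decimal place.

P80 = 215.6 µm

W = 10 Wi / √P80 − 10 Wi / √F80
W_Bond = W / EF = 7.620 / 1.04 = 7.3269 kWh/t
P80^-0.5 = F80^-0.5 + W_Bond/(10 Wi)
  = 7.3269/(10·11.9) + 1/√23382 = 0.061571 + 0.006540 = 0.068111
P80 = (1/0.068111)² = 14.6820² = 215.56 µm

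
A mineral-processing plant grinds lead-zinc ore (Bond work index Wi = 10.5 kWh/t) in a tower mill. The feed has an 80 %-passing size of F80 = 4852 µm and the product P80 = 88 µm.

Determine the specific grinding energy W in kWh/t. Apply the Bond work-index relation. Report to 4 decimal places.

W = 9.6856 kWh/t

W = 10·Wi·(P80^(-½) − F80^(-½))
1/√88 = 0.106600;  1/√4852 = 0.014356
W = 10·10.5·(0.106600 − 0.014356) = 9.6856 kWh/t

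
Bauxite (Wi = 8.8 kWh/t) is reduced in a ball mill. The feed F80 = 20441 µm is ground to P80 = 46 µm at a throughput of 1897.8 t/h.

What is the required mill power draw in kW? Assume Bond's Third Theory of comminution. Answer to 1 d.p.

W_Bond = 10·Wi·(1/√P₈₀ − 1/√F₈₀)
W = 10·8.8·(1/√46 − 1/√20441) = 10·8.8·(0.140448) = 12.3594 kWh/t
P_mill = W·ṁ = 12.3594·1897.8 = 23455.6 kW

P = 23455.6 kW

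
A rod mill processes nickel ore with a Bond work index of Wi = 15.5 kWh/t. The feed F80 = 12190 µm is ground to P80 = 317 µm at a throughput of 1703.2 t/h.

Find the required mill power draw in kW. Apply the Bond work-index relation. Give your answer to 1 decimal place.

P = 12436.4 kW

Bond:  W = 10 Wi (1/√P − 1/√F)
W = 10·15.5·(1/√317 − 1/√12190) = 10·15.5·(0.047108) = 7.3018 kWh/t
P_mill = W·ṁ = 7.3018·1703.2 = 12436.4 kW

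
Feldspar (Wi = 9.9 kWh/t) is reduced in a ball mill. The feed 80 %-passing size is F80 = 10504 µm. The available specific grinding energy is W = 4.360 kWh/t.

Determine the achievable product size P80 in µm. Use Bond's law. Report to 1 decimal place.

Bond:  W = 10 Wi (1/√P − 1/√F)
P80^-0.5 = F80^-0.5 + W/(10 Wi)
  = 4.3600/(10·9.9) + 1/√10504 = 0.044040 + 0.009757 = 0.053798
P80 = (1/0.053798)² = 18.5882² = 345.52 µm

P80 = 345.5 µm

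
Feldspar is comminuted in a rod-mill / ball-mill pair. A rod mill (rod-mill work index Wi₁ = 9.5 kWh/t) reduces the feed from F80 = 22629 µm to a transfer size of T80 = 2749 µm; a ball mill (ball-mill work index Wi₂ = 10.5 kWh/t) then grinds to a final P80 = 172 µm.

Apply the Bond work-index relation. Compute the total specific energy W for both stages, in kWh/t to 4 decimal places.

W = 7.1839 kWh/t

Bond:  W = 10 Wi (1/√P − 1/√F)
Stage 1 (22629→2749 µm, Wi₁=9.5): W₁ = 10·9.5·(0.019073 − 0.006648) = 1.1804 kWh/t
Stage 2 (2749→172 µm, Wi₂=10.5): W₂ = 10·10.5·(0.076249 − 0.019073) = 6.0035 kWh/t
W = W₁ + W₂ = 1.1804 + 6.0035 = 7.1839 kWh/t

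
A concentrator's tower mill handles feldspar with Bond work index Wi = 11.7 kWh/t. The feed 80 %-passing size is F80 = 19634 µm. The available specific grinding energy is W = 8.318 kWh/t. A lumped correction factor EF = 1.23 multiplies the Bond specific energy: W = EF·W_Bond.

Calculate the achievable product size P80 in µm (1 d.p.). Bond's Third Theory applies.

Bond:  W = 10 Wi (1/√P − 1/√F)
W_Bond = W / EF = 8.318 / 1.23 = 6.7626 kWh/t
P80^(−½) = W_Bond/(10 Wi) + F80^(−½)
  = 6.7626/(10·11.7) + 1/√19634 = 0.057800 + 0.007137 = 0.064937
P80 = (1/0.064937)² = 15.3996² = 237.15 µm

P80 = 237.1 µm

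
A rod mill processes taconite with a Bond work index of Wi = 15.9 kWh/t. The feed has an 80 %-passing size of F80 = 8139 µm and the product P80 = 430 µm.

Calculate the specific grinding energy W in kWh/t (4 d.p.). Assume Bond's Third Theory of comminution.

W = 5.9052 kWh/t

W = 10 Wi / √P80 − 10 Wi / √F80
1/√430 = 0.048224;  1/√8139 = 0.011084
W = 10·15.9·(0.048224 − 0.011084) = 5.9052 kWh/t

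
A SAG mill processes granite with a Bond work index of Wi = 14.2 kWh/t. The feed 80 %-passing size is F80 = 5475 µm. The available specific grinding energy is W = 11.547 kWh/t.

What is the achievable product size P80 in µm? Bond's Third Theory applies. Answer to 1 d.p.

Bond:  W = 10 Wi (1/√P − 1/√F)
1/√P80 = 1/√F80 + W/(10·Wi)
  = 11.5470/(10·14.2) + 1/√5475 = 0.081317 + 0.013515 = 0.094832
P80 = (1/0.094832)² = 10.5450² = 111.20 µm

P80 = 111.2 µm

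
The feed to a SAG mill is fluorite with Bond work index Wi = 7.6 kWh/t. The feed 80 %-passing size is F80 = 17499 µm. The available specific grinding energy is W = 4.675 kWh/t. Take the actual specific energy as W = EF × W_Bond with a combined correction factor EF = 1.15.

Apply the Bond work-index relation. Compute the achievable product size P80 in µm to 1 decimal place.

W = 10·Wi·[P80^(−½) − F80^(−½)]
W_Bond = W / EF = 4.675 / 1.15 = 4.0652 kWh/t
P80^(−½) = W_Bond/(10 Wi) + F80^(−½)
  = 4.0652/(10·7.6) + 1/√17499 = 0.053490 + 0.007560 = 0.061049
P80 = (1/0.061049)² = 16.3802² = 268.31 µm

P80 = 268.3 µm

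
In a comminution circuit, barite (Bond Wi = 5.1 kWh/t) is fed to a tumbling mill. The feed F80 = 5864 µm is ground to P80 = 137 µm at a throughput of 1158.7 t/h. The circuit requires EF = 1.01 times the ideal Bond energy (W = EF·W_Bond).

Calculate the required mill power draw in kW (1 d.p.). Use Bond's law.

P = 4319.8 kW

W_Bond = 10·Wi·(1/√P₈₀ − 1/√F₈₀)
W = 10·5.1·(1/√137 − 1/√5864) = 10·5.1·(0.072377) = 3.6912 kWh/t
Apply correction: 3.6912 × 1.01 = 3.7281 kWh/t
P_mill = W·ṁ = 3.7281·1158.7 = 4319.8 kW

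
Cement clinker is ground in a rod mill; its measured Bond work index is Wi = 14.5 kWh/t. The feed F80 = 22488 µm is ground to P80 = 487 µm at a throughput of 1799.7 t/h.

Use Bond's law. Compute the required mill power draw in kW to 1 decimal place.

P = 10084.9 kW

W_Bond = 10·Wi·(1/√P₈₀ − 1/√F₈₀)
W = 10·14.5·(1/√487 − 1/√22488) = 10·14.5·(0.038646) = 5.6037 kWh/t
Power = W × throughput = 5.6037 kWh/t × 1799.7 t/h = 10084.9 kW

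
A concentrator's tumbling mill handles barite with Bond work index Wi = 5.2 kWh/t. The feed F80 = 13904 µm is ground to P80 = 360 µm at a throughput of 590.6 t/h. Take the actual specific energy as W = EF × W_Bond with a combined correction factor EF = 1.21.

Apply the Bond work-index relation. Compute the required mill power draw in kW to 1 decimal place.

P = 1643.4 kW

W = 10·Wi·[P80^(−½) − F80^(−½)]
W = 10·5.2·(1/√360 − 1/√13904) = 10·5.2·(0.044224) = 2.2996 kWh/t
With EF = 1.21: W = 2.2996·1.21 = 2.7826 kWh/t
Power = W × throughput = 2.7826 kWh/t × 590.6 t/h = 1643.4 kW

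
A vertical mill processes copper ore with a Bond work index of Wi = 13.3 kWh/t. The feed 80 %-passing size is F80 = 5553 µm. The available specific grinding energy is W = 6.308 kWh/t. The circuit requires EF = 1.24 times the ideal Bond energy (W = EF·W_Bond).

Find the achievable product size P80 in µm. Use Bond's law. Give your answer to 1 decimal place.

P80 = 374.6 µm

W = 10 Wi (1/√P80 − 1/√F80)  [Bond]
W_Bond = W / EF = 6.308 / 1.24 = 5.0871 kWh/t
1/√P80 = 1/√F80 + W_Bond/(10·Wi)
  = 5.0871/(10·13.3) + 1/√5553 = 0.038249 + 0.013419 = 0.051668
P80 = (1/0.051668)² = 19.3542² = 374.59 µm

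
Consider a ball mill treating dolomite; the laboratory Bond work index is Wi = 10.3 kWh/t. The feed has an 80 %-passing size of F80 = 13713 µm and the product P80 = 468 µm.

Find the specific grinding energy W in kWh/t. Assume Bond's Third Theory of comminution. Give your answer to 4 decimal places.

Bond: W = 10·Wi·(1/√P80 − 1/√F80)
1/√468 = 0.046225;  1/√13713 = 0.008540
W = 10·10.3·(0.046225 − 0.008540) = 3.8816 kWh/t

W = 3.8816 kWh/t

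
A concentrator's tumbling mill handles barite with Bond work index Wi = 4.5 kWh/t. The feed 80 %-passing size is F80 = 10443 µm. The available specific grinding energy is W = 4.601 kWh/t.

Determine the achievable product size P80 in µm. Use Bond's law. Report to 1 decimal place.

Bond:  W = 10 Wi (1/√P − 1/√F)
1/√P80 = 1/√F80 + W/(10·Wi)
  = 4.6010/(10·4.5) + 1/√10443 = 0.102244 + 0.009786 = 0.112030
P80 = (1/0.112030)² = 8.9262² = 79.68 µm

P80 = 79.7 µm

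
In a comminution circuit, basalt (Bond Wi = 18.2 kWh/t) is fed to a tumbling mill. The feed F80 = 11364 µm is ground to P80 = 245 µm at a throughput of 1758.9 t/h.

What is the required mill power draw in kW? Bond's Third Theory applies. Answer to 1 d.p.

P = 17448.8 kW

W = 10 Wi (1/√P80 − 1/√F80)  [Bond]
W = 10·18.2·(1/√245 − 1/√11364) = 10·18.2·(0.054507) = 9.9203 kWh/t
Mill draw = 9.9203 × 1758.9 = 17448.8 kW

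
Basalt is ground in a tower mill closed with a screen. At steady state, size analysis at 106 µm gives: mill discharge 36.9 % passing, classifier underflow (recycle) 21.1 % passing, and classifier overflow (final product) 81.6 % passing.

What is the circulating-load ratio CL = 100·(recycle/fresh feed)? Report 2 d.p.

Classifier node, passing 106 µm:
r = (o − d)/(d − u)
r = (81.6 − 36.9)/(36.9 − 21.1) = 44.7/15.8 = 2.8291
CL = 100·r = 282.91 %

CL = 282.91 %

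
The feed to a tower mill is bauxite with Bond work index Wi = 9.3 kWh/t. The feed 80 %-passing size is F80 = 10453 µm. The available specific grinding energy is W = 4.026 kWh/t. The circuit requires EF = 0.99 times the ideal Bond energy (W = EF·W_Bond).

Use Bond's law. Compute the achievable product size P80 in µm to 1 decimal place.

P80 = 349.3 µm

W = 10 Wi (1/√P80 − 1/√F80)  [Bond]
W_Bond = W / EF = 4.026 / 0.99 = 4.0667 kWh/t
P80^-0.5 = F80^-0.5 + W_Bond/(10 Wi)
  = 4.0667/(10·9.3) + 1/√10453 = 0.043728 + 0.009781 = 0.053509
P80 = (1/0.053509)² = 18.6886² = 349.26 µm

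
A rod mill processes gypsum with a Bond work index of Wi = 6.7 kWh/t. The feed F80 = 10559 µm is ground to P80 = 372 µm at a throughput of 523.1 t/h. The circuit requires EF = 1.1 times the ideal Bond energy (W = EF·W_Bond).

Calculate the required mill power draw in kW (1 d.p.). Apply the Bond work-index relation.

P = 1623.7 kW

Bond:  W = 10 Wi (1/√P − 1/√F)
W = 10·6.7·(1/√372 − 1/√10559) = 10·6.7·(0.042116) = 2.8218 kWh/t
With EF = 1.1: W = 2.8218·1.1 = 3.1039 kWh/t
P = W·T = 3.1039·523.1 = 1623.7 kW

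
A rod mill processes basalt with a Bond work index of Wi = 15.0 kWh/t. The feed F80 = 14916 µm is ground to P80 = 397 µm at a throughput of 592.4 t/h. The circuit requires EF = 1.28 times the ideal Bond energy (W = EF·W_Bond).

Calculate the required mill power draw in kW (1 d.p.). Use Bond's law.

W = 10 Wi (1/√P80 − 1/√F80)  [Bond]
W = 10·15.0·(1/√397 − 1/√14916) = 10·15.0·(0.042001) = 6.3001 kWh/t
With EF = 1.28: W = 6.3001·1.28 = 8.0641 kWh/t
Power = W × throughput = 8.0641 kWh/t × 592.4 t/h = 4777.2 kW

P = 4777.2 kW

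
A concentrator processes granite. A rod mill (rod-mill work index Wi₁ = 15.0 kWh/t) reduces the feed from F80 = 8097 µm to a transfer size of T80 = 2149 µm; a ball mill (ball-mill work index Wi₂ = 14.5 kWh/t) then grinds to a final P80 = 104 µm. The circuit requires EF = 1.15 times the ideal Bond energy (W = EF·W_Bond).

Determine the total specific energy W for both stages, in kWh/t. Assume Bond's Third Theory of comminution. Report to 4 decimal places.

W = 14.5582 kWh/t

W = 10 Wi (P80^-0.5 − F80^-0.5)
Stage 1 (8097→2149 µm, Wi₁=15.0): W₁ = 10·15.0·(0.021572 − 0.011113) = 1.5688 kWh/t
Stage 2 (2149→104 µm, Wi₂=14.5): W₂ = 10·14.5·(0.098058 − 0.021572) = 11.0905 kWh/t
W = W₁ + W₂ = 1.5688 + 11.0905 = 12.6593 kWh/t
With EF = 1.15: W = 12.6593·1.15 = 14.5582 kWh/t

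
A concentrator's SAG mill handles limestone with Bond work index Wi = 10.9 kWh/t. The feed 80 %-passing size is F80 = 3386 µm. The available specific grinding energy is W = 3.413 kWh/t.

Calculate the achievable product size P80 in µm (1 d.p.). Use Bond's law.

W = 10 Wi (1/√P80 − 1/√F80)  [Bond]
⇒ 1/√P80 = W/(10·Wi) + 1/√F80
  = 3.4130/(10·10.9) + 1/√3386 = 0.031312 + 0.017185 = 0.048497
P80 = (1/0.048497)² = 20.6197² = 425.17 µm

P80 = 425.2 µm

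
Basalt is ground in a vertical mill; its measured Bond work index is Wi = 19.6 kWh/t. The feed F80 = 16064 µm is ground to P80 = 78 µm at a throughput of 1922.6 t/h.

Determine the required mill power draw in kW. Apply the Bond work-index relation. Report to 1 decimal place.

P = 39694.4 kW

Bond:  W = 10 Wi (1/√P − 1/√F)
W = 10·19.6·(1/√78 − 1/√16064) = 10·19.6·(0.105338) = 20.6462 kWh/t
P = W·T = 20.6462·1922.6 = 39694.4 kW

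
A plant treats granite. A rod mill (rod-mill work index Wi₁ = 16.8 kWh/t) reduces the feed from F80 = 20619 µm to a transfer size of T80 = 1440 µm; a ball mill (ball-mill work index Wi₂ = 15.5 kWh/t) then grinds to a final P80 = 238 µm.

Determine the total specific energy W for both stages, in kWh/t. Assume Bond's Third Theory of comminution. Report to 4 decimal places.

Bond:  W = 10 Wi (1/√P − 1/√F)
Stage 1 (20619→1440 µm, Wi₁=16.8): W₁ = 10·16.8·(0.026352 − 0.006964) = 3.2572 kWh/t
Stage 2 (1440→238 µm, Wi₂=15.5): W₂ = 10·15.5·(0.064820 − 0.026352) = 5.9625 kWh/t
W = W₁ + W₂ = 3.2572 + 5.9625 = 9.2198 kWh/t

W = 9.2198 kWh/t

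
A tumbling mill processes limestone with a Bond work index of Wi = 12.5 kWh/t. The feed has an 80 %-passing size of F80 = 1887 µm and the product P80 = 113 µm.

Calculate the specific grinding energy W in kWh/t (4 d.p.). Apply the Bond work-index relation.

W = 8.8815 kWh/t

W = 10 Wi (1/√P80 − 1/√F80)  [Bond]
1/√113 = 0.094072;  1/√1887 = 0.023020
W = 10·12.5·(0.094072 − 0.023020) = 8.8815 kWh/t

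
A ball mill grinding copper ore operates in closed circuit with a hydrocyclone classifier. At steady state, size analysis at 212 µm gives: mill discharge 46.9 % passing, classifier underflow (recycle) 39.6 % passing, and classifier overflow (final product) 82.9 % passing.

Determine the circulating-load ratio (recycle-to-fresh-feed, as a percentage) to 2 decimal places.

CL = 493.15 %

Mass balance on the −212 µm fraction:
Fd + Rd = Ru + Fo ⇒ R/F = (o−d)/(d−u)
r = (82.9 − 46.9)/(46.9 − 39.6) = 36.0/7.3 = 4.9315
CL = 100·r = 493.15 %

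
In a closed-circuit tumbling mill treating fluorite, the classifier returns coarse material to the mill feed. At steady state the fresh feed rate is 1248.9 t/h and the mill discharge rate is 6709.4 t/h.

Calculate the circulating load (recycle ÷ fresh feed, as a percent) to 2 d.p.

M = F + R at steady state, so:
R = M − F = 6709.4 − 1248.9 = 5460.5 t/h
CL = 100·R/F = 100·5460.5/1248.9 = 437.22 %

CL = 437.22 %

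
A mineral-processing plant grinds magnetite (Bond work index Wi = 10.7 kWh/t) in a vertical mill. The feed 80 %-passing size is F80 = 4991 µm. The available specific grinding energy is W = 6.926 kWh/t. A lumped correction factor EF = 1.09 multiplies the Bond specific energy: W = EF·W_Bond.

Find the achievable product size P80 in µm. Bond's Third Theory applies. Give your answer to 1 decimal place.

P80 = 184.9 µm

Bond: W = 10·Wi·(1/√P80 − 1/√F80)
W_Bond = W / EF = 6.926 / 1.09 = 6.3541 kWh/t
⇒ 1/√P80 = W_Bond/(10 Wi) + 1/√F80
  = 6.3541/(10·10.7) + 1/√4991 = 0.059384 + 0.014155 = 0.073539
P80 = (1/0.073539)² = 13.5982² = 184.91 µm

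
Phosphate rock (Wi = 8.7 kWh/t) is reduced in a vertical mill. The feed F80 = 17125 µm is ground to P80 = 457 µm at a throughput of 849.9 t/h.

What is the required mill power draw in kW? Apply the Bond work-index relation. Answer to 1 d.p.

P = 2893.8 kW

Bond: W = 10·Wi·(1/√P80 − 1/√F80)
W = 10·8.7·(1/√457 − 1/√17125) = 10·8.7·(0.039136) = 3.4049 kWh/t
P = W·T = 3.4049·849.9 = 2893.8 kW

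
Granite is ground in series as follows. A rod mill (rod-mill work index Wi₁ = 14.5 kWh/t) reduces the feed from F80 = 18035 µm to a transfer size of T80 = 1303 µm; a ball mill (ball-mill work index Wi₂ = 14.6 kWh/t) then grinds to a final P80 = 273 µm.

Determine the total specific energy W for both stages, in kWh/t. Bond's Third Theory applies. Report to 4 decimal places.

W = 10·Wi·(P80^(-½) − F80^(-½))
Stage 1 (18035→1303 µm, Wi₁=14.5): W₁ = 10·14.5·(0.027703 − 0.007446) = 2.9372 kWh/t
Stage 2 (1303→273 µm, Wi₂=14.6): W₂ = 10·14.6·(0.060523 − 0.027703) = 4.7917 kWh/t
W = W₁ + W₂ = 2.9372 + 4.7917 = 7.7289 kWh/t

W = 7.7289 kWh/t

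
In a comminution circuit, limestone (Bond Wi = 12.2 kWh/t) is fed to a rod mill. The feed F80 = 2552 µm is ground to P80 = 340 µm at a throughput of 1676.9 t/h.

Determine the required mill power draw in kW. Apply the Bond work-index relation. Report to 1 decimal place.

W_Bond = 10·Wi·(1/√P₈₀ − 1/√F₈₀)
W = 10·12.2·(1/√340 − 1/√2552) = 10·12.2·(0.034437) = 4.2014 kWh/t
P = W·T = 4.2014·1676.9 = 7045.3 kW

P = 7045.3 kW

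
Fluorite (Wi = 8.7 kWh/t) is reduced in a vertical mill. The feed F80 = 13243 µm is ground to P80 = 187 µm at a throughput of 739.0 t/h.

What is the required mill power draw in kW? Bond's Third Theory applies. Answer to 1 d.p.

P = 4142.9 kW

W_Bond = 10·Wi·(1/√P₈₀ − 1/√F₈₀)
W = 10·8.7·(1/√187 − 1/√13243) = 10·8.7·(0.064438) = 5.6061 kWh/t
Mill draw = 5.6061 × 739.0 = 4142.9 kW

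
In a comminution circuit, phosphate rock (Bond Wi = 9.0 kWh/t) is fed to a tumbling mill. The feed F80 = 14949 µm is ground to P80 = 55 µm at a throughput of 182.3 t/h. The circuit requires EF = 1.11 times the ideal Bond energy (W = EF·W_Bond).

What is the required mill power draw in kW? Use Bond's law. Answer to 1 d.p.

W_Bond = 10·Wi·(1/√P₈₀ − 1/√F₈₀)
W = 10·9.0·(1/√55 − 1/√14949) = 10·9.0·(0.126661) = 11.3995 kWh/t
W_actual = 1.11 × 11.3995 = 12.6534 kWh/t
Mill draw = 12.6534 × 182.3 = 2306.7 kW

P = 2306.7 kW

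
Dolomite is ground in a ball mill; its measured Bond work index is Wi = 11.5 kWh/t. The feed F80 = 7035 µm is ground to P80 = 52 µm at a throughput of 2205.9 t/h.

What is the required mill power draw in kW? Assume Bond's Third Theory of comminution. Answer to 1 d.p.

Bond: W = 10·Wi·(1/√P80 − 1/√F80)
W = 10·11.5·(1/√52 − 1/√7035) = 10·11.5·(0.126753) = 14.5765 kWh/t
P_mill = W·ṁ = 14.5765·2205.9 = 32154.4 kW

P = 32154.4 kW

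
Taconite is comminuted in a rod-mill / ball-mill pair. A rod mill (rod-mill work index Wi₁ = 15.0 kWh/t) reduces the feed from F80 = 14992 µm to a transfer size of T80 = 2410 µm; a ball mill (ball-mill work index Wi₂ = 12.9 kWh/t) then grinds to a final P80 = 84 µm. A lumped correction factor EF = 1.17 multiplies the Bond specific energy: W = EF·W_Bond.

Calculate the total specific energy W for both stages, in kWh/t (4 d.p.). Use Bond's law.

W = 10·Wi·[P80^(−½) − F80^(−½)]
Stage 1 (14992→2410 µm, Wi₁=15.0): W₁ = 10·15.0·(0.020370 − 0.008167) = 1.8304 kWh/t
Stage 2 (2410→84 µm, Wi₂=12.9): W₂ = 10·12.9·(0.109109 − 0.020370) = 11.4473 kWh/t
W = W₁ + W₂ = 1.8304 + 11.4473 = 13.2778 kWh/t
W_actual = 1.17 × 13.2778 = 15.5350 kWh/t

W = 15.5350 kWh/t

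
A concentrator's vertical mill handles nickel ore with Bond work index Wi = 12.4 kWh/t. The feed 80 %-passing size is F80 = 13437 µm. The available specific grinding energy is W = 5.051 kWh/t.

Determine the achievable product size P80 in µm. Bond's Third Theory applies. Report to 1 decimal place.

W = 10·Wi·(P80^(-½) − F80^(-½))
P80^(−½) = W/(10 Wi) + F80^(−½)
  = 5.0510/(10·12.4) + 1/√13437 = 0.040734 + 0.008627 = 0.049361
P80 = (1/0.049361)² = 20.2591² = 410.43 µm

P80 = 410.4 µm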